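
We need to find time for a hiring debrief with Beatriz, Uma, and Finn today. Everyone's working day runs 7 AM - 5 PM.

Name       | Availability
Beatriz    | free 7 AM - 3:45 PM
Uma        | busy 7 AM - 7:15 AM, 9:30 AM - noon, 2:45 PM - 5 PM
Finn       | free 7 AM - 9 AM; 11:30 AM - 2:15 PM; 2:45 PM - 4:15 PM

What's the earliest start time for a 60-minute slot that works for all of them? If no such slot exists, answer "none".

07:15

Beatriz free: 07:00-15:45.
Uma free: 07:15-09:30, 12:00-14:45 (invert busy blocks within the working day).
Finn free: 07:00-09:00, 11:30-14:15, 14:45-16:15.
Beatriz ∩ Uma: 07:15-09:30, 12:00-14:45.
Beatriz ∩ Uma ∩ Finn: 07:15-09:00, 12:00-14:15.
Those are the intersection windows.
The first common window of at least 60 minutes is 07:15-09:00, so the earliest start is 07:15.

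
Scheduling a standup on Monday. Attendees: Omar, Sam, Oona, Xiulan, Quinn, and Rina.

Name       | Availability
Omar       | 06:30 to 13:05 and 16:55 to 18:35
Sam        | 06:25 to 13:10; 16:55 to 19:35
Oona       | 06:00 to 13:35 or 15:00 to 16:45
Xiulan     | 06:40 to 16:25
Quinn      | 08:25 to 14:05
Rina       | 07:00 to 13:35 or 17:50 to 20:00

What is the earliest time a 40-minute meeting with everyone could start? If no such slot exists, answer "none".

Omar ∩ Sam: 06:30-13:05, 16:55-18:35.
Omar ∩ Sam ∩ Oona: 06:30-13:05.
Omar ∩ Sam ∩ Oona ∩ Xiulan: 06:40-13:05.
Omar ∩ Sam ∩ Oona ∩ Xiulan ∩ Quinn: 08:25-13:05.
Omar ∩ Sam ∩ Oona ∩ Xiulan ∩ Quinn ∩ Rina: 08:25-13:05.
The first common window of at least 40 minutes is 08:25-13:05, so the earliest start is 08:25.

08:25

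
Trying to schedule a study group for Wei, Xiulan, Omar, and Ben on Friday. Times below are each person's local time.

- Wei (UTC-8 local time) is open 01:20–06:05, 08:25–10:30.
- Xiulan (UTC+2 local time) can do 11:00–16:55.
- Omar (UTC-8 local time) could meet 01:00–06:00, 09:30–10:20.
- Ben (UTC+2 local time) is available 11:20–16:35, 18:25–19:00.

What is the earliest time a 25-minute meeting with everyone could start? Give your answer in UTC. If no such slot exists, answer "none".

09:20

Wei in UTC: 09:20-14:05, 16:25-18:30 (add 8h to convert from UTC-8).
Xiulan in UTC: 09:00-14:55 (subtract 2h to convert from UTC+2).
Omar in UTC: 09:00-14:00, 17:30-18:20 (add 8h to convert from UTC-8).
Ben in UTC: 09:20-14:35, 16:25-17:00 (subtract 2h to convert from UTC+2).
Wei ∩ Xiulan: 09:20-14:05.
Wei ∩ Xiulan ∩ Omar: 09:20-14:00.
Wei ∩ Xiulan ∩ Omar ∩ Ben: 09:20-14:00.
Those are the intersection windows.
The first common window of at least 25 minutes is 09:20-14:00, so the earliest start is 09:20.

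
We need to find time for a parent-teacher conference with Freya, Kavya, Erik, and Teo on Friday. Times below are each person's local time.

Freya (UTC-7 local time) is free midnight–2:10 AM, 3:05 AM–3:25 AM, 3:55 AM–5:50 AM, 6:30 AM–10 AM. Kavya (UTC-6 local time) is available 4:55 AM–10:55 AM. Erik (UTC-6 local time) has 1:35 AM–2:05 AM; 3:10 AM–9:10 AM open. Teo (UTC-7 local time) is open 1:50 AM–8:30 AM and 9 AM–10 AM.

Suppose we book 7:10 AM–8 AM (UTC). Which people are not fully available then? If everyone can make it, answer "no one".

Freya in UTC: 07:00-09:10, 10:05-10:25, 10:55-12:50, 13:30-17:00 (add 7h to convert from UTC-7).
Kavya in UTC: 10:55-16:55 (add 6h to convert from UTC-6).
Erik in UTC: 07:35-08:05, 09:10-15:10 (add 6h to convert from UTC-6).
Teo in UTC: 08:50-15:30, 16:00-17:00 (add 7h to convert from UTC-7).
Freya: free for 07:10-08:00. Kavya: not fully free for 07:10-08:00. Erik: not fully free for 07:10-08:00. Teo: not fully free for 07:10-08:00.

Erik, Kavya, Teo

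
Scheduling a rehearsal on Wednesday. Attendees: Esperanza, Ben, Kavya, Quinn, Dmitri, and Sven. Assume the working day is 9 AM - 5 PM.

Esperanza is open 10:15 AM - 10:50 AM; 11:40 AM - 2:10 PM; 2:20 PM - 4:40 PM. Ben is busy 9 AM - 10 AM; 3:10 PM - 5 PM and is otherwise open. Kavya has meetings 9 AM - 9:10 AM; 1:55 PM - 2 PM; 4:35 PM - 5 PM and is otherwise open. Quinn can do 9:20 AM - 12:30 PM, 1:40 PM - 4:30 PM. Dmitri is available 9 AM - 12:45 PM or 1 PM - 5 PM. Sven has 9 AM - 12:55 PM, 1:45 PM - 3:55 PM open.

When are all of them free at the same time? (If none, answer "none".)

10:15-10:50, 11:40-12:30, 13:45-13:55, 14:00-14:10, 14:20-15:10

Esperanza free: 10:15-10:50, 11:40-14:10, 14:20-16:40.
Ben free: 10:00-15:10 (invert busy blocks within the working day).
Kavya free: 09:10-13:55, 14:00-16:35 (invert busy blocks within the working day).
Quinn free: 09:20-12:30, 13:40-16:30.
Dmitri free: 09:00-12:45, 13:00-17:00.
Sven free: 09:00-12:55, 13:45-15:55.
Esperanza ∩ Ben: 10:15-10:50, 11:40-14:10, 14:20-15:10.
Esperanza ∩ Ben ∩ Kavya: 10:15-10:50, 11:40-13:55, 14:00-14:10, 14:20-15:10.
Esperanza ∩ Ben ∩ Kavya ∩ Quinn: 10:15-10:50, 11:40-12:30, 13:40-13:55, 14:00-14:10, 14:20-15:10.
Esperanza ∩ Ben ∩ Kavya ∩ Quinn ∩ Dmitri: 10:15-10:50, 11:40-12:30, 13:40-13:55, 14:00-14:10, 14:20-15:10.
Esperanza ∩ Ben ∩ Kavya ∩ Quinn ∩ Dmitri ∩ Sven: 10:15-10:50, 11:40-12:30, 13:45-13:55, 14:00-14:10, 14:20-15:10.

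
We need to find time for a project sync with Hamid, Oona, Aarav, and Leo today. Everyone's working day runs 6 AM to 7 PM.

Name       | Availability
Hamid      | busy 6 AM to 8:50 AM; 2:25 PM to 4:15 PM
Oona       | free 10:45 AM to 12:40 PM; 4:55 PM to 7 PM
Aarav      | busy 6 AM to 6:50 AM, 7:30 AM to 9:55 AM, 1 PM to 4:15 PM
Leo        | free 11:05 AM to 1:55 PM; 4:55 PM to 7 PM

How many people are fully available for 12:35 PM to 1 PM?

3

Hamid free: 08:50-14:25, 16:15-19:00 (invert busy blocks within the working day).
Oona free: 10:45-12:40, 16:55-19:00.
Aarav free: 06:50-07:30, 09:55-13:00, 16:15-19:00 (invert busy blocks within the working day).
Leo free: 11:05-13:55, 16:55-19:00.
Hamid, Aarav, and Leo can make the full 12:35-13:00 slot — that's 3.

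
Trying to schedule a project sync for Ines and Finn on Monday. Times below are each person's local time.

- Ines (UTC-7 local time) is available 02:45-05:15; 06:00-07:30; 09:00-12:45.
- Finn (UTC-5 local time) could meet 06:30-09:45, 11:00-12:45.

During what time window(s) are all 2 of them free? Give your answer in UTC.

Ines in UTC: 09:45-12:15, 13:00-14:30, 16:00-19:45 (add 7h to convert from UTC-7).
Finn in UTC: 11:30-14:45, 16:00-17:45 (add 5h to convert from UTC-5).
Ines ∩ Finn: 11:30-12:15, 13:00-14:30, 16:00-17:45.

11:30-12:15, 13:00-14:30, 16:00-17:45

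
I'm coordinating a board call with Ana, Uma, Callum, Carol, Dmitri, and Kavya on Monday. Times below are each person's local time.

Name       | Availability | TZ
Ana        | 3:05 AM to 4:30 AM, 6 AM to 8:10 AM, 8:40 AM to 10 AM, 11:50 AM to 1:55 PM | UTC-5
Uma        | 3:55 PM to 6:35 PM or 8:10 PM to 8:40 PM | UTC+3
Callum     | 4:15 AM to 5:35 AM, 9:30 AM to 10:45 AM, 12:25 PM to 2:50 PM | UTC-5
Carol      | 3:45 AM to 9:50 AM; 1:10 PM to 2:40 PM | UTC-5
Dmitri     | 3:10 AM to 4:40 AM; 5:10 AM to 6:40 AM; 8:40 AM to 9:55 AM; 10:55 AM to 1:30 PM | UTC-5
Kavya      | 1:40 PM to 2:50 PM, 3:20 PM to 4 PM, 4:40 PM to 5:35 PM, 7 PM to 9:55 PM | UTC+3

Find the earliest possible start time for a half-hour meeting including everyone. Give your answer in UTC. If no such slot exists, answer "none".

Ana in UTC: 08:05-09:30, 11:00-13:10, 13:40-15:00, 16:50-18:55 (add 5h to convert from UTC-5).
Uma in UTC: 12:55-15:35, 17:10-17:40 (subtract 3h to convert from UTC+3).
Callum in UTC: 09:15-10:35, 14:30-15:45, 17:25-19:50 (add 5h to convert from UTC-5).
Carol in UTC: 08:45-14:50, 18:10-19:40 (add 5h to convert from UTC-5).
Dmitri in UTC: 08:10-09:40, 10:10-11:40, 13:40-14:55, 15:55-18:30 (add 5h to convert from UTC-5).
Kavya in UTC: 10:40-11:50, 12:20-13:00, 13:40-14:35, 16:00-18:55 (subtract 3h to convert from UTC+3).
Ana ∩ Uma: 12:55-13:10, 13:40-15:00, 17:10-17:40.
Ana ∩ Uma ∩ Callum: 14:30-15:00, 17:25-17:40.
Ana ∩ Uma ∩ Callum ∩ Carol: 14:30-14:50.
Ana ∩ Uma ∩ Callum ∩ Carol ∩ Dmitri: 14:30-14:50.
Ana ∩ Uma ∩ Callum ∩ Carol ∩ Dmitri ∩ Kavya: 14:30-14:35.
No common window is at least 30 minutes long.

none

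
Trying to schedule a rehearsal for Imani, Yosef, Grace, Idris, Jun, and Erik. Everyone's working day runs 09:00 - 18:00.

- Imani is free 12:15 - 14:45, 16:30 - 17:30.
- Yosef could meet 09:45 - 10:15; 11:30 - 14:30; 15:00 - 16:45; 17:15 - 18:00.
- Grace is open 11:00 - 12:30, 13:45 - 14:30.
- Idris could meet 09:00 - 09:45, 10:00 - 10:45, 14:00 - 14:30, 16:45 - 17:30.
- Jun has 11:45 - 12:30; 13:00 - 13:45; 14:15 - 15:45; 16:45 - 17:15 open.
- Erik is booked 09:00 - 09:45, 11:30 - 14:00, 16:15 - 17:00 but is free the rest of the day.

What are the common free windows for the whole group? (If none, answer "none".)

14:15-14:30

Imani free: 12:15-14:45, 16:30-17:30.
Yosef free: 09:45-10:15, 11:30-14:30, 15:00-16:45, 17:15-18:00.
Grace free: 11:00-12:30, 13:45-14:30.
Idris free: 09:00-09:45, 10:00-10:45, 14:00-14:30, 16:45-17:30.
Jun free: 11:45-12:30, 13:00-13:45, 14:15-15:45, 16:45-17:15.
Erik free: 09:45-11:30, 14:00-16:15, 17:00-18:00 (invert busy blocks within the working day).
Imani ∩ Yosef: 12:15-14:30, 16:30-16:45, 17:15-17:30.
Imani ∩ Yosef ∩ Grace: 12:15-12:30, 13:45-14:30.
Imani ∩ Yosef ∩ Grace ∩ Idris: 14:00-14:30.
Imani ∩ Yosef ∩ Grace ∩ Idris ∩ Jun: 14:15-14:30.
Imani ∩ Yosef ∩ Grace ∩ Idris ∩ Jun ∩ Erik: 14:15-14:30.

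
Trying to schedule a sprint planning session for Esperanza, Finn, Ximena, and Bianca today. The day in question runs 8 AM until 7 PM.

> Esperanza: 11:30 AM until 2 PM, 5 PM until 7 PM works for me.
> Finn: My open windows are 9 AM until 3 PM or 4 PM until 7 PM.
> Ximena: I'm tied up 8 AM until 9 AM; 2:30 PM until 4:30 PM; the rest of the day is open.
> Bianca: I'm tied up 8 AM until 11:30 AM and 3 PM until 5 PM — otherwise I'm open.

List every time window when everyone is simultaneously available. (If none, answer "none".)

Esperanza free: 11:30-14:00, 17:00-19:00.
Finn free: 09:00-15:00, 16:00-19:00.
Ximena free: 09:00-14:30, 16:30-19:00 (invert busy blocks within the working day).
Bianca free: 11:30-15:00, 17:00-19:00 (invert busy blocks within the working day).
Esperanza ∩ Finn: 11:30-14:00, 17:00-19:00.
Esperanza ∩ Finn ∩ Ximena: 11:30-14:00, 17:00-19:00.
Esperanza ∩ Finn ∩ Ximena ∩ Bianca: 11:30-14:00, 17:00-19:00.
Those are the intersection windows.

11:30-14:00, 17:00-19:00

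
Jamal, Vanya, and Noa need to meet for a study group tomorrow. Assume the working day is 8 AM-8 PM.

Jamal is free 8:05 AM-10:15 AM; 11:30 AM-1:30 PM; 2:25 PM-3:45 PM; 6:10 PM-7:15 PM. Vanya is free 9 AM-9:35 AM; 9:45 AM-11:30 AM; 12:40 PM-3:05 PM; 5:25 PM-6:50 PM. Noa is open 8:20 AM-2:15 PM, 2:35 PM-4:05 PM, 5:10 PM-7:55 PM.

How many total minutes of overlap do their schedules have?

Jamal ∩ Vanya: 09:00-09:35, 09:45-10:15, 12:40-13:30, 14:25-15:05, 18:10-18:50.
Jamal ∩ Vanya ∩ Noa: 09:00-09:35, 09:45-10:15, 12:40-13:30, 14:35-15:05, 18:10-18:50.
Summing the common windows: 35 + 30 + 50 + 30 + 40 = 185 minutes.

185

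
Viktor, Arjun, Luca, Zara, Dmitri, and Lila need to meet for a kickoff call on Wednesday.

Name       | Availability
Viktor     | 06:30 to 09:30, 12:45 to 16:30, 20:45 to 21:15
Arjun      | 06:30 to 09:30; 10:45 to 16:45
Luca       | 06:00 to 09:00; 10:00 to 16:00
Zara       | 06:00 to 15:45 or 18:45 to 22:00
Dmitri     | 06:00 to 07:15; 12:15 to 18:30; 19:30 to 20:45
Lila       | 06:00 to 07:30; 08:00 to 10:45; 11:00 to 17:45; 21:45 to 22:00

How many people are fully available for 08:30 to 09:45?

Zara and Lila can make the full 08:30-09:45 slot — that's 2.

2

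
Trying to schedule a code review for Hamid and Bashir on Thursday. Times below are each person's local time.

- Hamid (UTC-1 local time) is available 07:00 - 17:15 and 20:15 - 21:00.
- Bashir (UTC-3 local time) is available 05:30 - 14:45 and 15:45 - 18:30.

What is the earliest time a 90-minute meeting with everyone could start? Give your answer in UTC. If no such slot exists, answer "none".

08:30

Hamid in UTC: 08:00-18:15, 21:15-22:00 (add 1h to convert from UTC-1).
Bashir in UTC: 08:30-17:45, 18:45-21:30 (add 3h to convert from UTC-3).
Hamid ∩ Bashir: 08:30-17:45, 21:15-21:30.
So the common availability across everyone is 08:30-17:45, 21:15-21:30.
The first common window of at least 90 minutes is 08:30-17:45, so the earliest start is 08:30.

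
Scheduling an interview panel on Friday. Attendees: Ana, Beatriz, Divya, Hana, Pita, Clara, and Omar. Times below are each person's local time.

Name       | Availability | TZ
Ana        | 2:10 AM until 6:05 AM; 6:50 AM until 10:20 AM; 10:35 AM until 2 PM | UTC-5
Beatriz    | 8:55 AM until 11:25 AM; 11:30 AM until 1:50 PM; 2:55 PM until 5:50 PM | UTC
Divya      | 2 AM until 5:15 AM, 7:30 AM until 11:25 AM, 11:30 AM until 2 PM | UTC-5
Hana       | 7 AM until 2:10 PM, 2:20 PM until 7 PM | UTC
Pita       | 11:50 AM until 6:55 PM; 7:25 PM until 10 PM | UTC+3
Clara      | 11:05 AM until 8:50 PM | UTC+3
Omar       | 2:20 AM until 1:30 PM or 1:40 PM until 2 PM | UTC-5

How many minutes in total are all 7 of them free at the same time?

Ana in UTC: 07:10-11:05, 11:50-15:20, 15:35-19:00 (add 5h to convert from UTC-5).
Beatriz in UTC: 08:55-11:25, 11:30-13:50, 14:55-17:50.
Divya in UTC: 07:00-10:15, 12:30-16:25, 16:30-19:00 (add 5h to convert from UTC-5).
Hana in UTC: 07:00-14:10, 14:20-19:00.
Pita in UTC: 08:50-15:55, 16:25-19:00 (subtract 3h to convert from UTC+3).
Clara in UTC: 08:05-17:50 (subtract 3h to convert from UTC+3).
Omar in UTC: 07:20-18:30, 18:40-19:00 (add 5h to convert from UTC-5).
Ana ∩ Beatriz: 08:55-11:05, 11:50-13:50, 14:55-15:20, 15:35-17:50.
Ana ∩ Beatriz ∩ Divya: 08:55-10:15, 12:30-13:50, 14:55-15:20, 15:35-16:25, 16:30-17:50.
Ana ∩ Beatriz ∩ Divya ∩ Hana: 08:55-10:15, 12:30-13:50, 14:55-15:20, 15:35-16:25, 16:30-17:50.
Ana ∩ Beatriz ∩ Divya ∩ Hana ∩ Pita: 08:55-10:15, 12:30-13:50, 14:55-15:20, 15:35-15:55, 16:30-17:50.
Ana ∩ Beatriz ∩ Divya ∩ Hana ∩ Pita ∩ Clara: 08:55-10:15, 12:30-13:50, 14:55-15:20, 15:35-15:55, 16:30-17:50.
Ana ∩ Beatriz ∩ Divya ∩ Hana ∩ Pita ∩ Clara ∩ Omar: 08:55-10:15, 12:30-13:50, 14:55-15:20, 15:35-15:55, 16:30-17:50.
Summing the common windows: 80 + 80 + 25 + 20 + 80 = 285 minutes.

285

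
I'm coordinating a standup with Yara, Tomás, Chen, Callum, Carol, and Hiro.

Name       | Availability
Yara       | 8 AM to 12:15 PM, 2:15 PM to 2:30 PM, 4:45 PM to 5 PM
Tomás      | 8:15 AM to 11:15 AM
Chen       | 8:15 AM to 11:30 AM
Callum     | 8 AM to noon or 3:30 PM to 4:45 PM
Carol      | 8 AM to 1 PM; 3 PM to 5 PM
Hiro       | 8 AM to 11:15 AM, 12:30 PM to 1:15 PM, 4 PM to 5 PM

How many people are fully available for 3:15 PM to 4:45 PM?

Carol can make the full 15:15-16:45 slot — that's 1.

1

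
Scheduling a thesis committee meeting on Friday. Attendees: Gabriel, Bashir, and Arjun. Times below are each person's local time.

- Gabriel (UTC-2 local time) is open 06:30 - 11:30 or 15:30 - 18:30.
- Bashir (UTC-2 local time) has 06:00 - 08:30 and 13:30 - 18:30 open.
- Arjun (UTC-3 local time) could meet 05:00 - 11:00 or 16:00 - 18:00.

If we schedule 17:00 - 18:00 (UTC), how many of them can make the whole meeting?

Gabriel in UTC: 08:30-13:30, 17:30-20:30 (add 2h to convert from UTC-2).
Bashir in UTC: 08:00-10:30, 15:30-20:30 (add 2h to convert from UTC-2).
Arjun in UTC: 08:00-14:00, 19:00-21:00 (add 3h to convert from UTC-3).
Bashir can make the full 17:00-18:00 slot — that's 1.

1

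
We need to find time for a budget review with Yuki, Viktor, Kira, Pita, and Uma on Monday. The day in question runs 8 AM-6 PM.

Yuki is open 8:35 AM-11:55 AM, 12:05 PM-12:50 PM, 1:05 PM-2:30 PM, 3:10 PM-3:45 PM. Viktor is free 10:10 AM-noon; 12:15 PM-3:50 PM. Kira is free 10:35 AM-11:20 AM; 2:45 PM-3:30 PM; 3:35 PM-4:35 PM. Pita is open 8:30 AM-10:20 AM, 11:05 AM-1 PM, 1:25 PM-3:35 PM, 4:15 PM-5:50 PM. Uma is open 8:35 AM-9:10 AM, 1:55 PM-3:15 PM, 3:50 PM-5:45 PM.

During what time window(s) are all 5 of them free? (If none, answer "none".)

15:10-15:15

Yuki ∩ Viktor: 10:10-11:55, 12:15-12:50, 13:05-14:30, 15:10-15:45.
Yuki ∩ Viktor ∩ Kira: 10:35-11:20, 15:10-15:30, 15:35-15:45.
Yuki ∩ Viktor ∩ Kira ∩ Pita: 11:05-11:20, 15:10-15:30.
Yuki ∩ Viktor ∩ Kira ∩ Pita ∩ Uma: 15:10-15:15.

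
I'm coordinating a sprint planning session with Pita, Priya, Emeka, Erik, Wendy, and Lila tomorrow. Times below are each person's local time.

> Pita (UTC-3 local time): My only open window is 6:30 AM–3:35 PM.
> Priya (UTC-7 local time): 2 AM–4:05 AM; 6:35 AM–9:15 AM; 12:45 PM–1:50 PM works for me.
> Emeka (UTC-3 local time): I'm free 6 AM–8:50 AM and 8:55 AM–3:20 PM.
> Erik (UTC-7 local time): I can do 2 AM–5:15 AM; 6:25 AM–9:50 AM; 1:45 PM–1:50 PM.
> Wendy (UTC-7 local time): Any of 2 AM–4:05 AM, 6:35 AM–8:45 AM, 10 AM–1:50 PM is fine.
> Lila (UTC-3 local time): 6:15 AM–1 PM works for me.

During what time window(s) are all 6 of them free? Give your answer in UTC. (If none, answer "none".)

09:30-11:05, 13:35-15:45

Pita in UTC: 09:30-18:35 (add 3h to convert from UTC-3).
Priya in UTC: 09:00-11:05, 13:35-16:15, 19:45-20:50 (add 7h to convert from UTC-7).
Emeka in UTC: 09:00-11:50, 11:55-18:20 (add 3h to convert from UTC-3).
Erik in UTC: 09:00-12:15, 13:25-16:50, 20:45-20:50 (add 7h to convert from UTC-7).
Wendy in UTC: 09:00-11:05, 13:35-15:45, 17:00-20:50 (add 7h to convert from UTC-7).
Lila in UTC: 09:15-16:00 (add 3h to convert from UTC-3).
Pita ∩ Priya: 09:30-11:05, 13:35-16:15.
Pita ∩ Priya ∩ Emeka: 09:30-11:05, 13:35-16:15.
Pita ∩ Priya ∩ Emeka ∩ Erik: 09:30-11:05, 13:35-16:15.
Pita ∩ Priya ∩ Emeka ∩ Erik ∩ Wendy: 09:30-11:05, 13:35-15:45.
Pita ∩ Priya ∩ Emeka ∩ Erik ∩ Wendy ∩ Lila: 09:30-11:05, 13:35-15:45.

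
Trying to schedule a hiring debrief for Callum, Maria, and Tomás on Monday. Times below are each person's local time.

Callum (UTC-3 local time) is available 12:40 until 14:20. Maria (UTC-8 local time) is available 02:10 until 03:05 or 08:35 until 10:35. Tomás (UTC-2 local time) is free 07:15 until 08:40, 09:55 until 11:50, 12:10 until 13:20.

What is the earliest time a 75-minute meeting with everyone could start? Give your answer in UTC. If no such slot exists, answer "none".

Callum in UTC: 15:40-17:20 (add 3h to convert from UTC-3).
Maria in UTC: 10:10-11:05, 16:35-18:35 (add 8h to convert from UTC-8).
Tomás in UTC: 09:15-10:40, 11:55-13:50, 14:10-15:20 (add 2h to convert from UTC-2).
Callum ∩ Maria: 16:35-17:20.
Callum ∩ Maria ∩ Tomás: ∅.
There is no time when everyone is free.
No common window is at least 75 minutes long.

none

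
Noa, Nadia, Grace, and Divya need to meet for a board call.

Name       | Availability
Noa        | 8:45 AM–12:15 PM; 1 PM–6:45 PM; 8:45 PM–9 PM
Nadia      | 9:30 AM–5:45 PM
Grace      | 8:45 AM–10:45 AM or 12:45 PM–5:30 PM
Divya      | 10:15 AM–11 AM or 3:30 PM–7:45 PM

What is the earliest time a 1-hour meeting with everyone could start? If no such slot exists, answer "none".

15:30

Noa ∩ Nadia: 09:30-12:15, 13:00-17:45.
Noa ∩ Nadia ∩ Grace: 09:30-10:45, 13:00-17:30.
Noa ∩ Nadia ∩ Grace ∩ Divya: 10:15-10:45, 15:30-17:30.
The first common window of at least 60 minutes is 15:30-17:30, so the earliest start is 15:30.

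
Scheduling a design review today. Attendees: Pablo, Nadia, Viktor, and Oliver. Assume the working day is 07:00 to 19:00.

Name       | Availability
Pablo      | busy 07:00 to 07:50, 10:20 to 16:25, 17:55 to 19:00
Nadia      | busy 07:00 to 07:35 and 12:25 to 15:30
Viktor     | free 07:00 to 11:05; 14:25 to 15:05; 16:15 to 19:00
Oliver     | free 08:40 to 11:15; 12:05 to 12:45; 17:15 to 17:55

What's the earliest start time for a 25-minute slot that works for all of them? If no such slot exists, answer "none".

08:40

Pablo free: 07:50-10:20, 16:25-17:55 (invert busy blocks within the working day).
Nadia free: 07:35-12:25, 15:30-19:00 (invert busy blocks within the working day).
Viktor free: 07:00-11:05, 14:25-15:05, 16:15-19:00.
Oliver free: 08:40-11:15, 12:05-12:45, 17:15-17:55.
Pablo ∩ Nadia: 07:50-10:20, 16:25-17:55.
Pablo ∩ Nadia ∩ Viktor: 07:50-10:20, 16:25-17:55.
Pablo ∩ Nadia ∩ Viktor ∩ Oliver: 08:40-10:20, 17:15-17:55.
Those are the intersection windows.
The first common window of at least 25 minutes is 08:40-10:20, so the earliest start is 08:40.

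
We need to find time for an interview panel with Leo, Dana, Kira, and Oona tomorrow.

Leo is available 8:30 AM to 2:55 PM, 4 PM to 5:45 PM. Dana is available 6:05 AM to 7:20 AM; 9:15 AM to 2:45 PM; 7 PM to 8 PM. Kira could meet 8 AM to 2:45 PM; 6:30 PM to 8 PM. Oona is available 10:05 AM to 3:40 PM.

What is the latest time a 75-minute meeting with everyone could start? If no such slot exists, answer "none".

13:30

Leo ∩ Dana: 09:15-14:45.
Leo ∩ Dana ∩ Kira: 09:15-14:45.
Leo ∩ Dana ∩ Kira ∩ Oona: 10:05-14:45.
The last common window of at least 75 minutes is 10:05-14:45; a 75-minute meeting can start as late as 13:30 and still end by 14:45.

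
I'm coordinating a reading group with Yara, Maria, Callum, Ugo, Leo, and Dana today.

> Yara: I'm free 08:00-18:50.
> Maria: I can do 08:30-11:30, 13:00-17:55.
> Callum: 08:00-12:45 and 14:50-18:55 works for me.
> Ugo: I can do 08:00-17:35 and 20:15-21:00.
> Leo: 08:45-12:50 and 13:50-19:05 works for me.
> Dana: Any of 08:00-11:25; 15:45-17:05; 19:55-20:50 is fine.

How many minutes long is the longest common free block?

160

Yara ∩ Maria: 08:30-11:30, 13:00-17:55.
Yara ∩ Maria ∩ Callum: 08:30-11:30, 14:50-17:55.
Yara ∩ Maria ∩ Callum ∩ Ugo: 08:30-11:30, 14:50-17:35.
Yara ∩ Maria ∩ Callum ∩ Ugo ∩ Leo: 08:45-11:30, 14:50-17:35.
Yara ∩ Maria ∩ Callum ∩ Ugo ∩ Leo ∩ Dana: 08:45-11:25, 15:45-17:05.
The longest is 08:45-11:25 at 160 minutes.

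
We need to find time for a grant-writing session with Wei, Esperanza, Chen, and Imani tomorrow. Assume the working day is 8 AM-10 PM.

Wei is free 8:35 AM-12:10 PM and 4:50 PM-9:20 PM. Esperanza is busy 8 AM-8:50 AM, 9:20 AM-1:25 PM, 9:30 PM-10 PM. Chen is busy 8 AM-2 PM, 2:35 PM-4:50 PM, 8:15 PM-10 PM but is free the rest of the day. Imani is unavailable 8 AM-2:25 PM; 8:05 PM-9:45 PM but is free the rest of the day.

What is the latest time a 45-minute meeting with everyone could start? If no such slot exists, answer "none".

19:20

Wei free: 08:35-12:10, 16:50-21:20.
Esperanza free: 08:50-09:20, 13:25-21:30 (invert busy blocks within the working day).
Chen free: 14:00-14:35, 16:50-20:15 (invert busy blocks within the working day).
Imani free: 14:25-20:05, 21:45-22:00 (invert busy blocks within the working day).
Wei ∩ Esperanza: 08:50-09:20, 16:50-21:20.
Wei ∩ Esperanza ∩ Chen: 16:50-20:15.
Wei ∩ Esperanza ∩ Chen ∩ Imani: 16:50-20:05.
The last common window of at least 45 minutes is 16:50-20:05; a 45-minute meeting can start as late as 19:20 and still end by 20:05.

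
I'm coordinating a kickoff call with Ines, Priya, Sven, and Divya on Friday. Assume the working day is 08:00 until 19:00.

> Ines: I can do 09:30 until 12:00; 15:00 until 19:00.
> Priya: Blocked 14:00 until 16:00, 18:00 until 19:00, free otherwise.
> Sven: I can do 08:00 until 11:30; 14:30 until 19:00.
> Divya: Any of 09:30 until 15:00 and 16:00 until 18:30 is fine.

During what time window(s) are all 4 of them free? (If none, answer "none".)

Ines free: 09:30-12:00, 15:00-19:00.
Priya free: 08:00-14:00, 16:00-18:00 (invert busy blocks within the working day).
Sven free: 08:00-11:30, 14:30-19:00.
Divya free: 09:30-15:00, 16:00-18:30.
Ines ∩ Priya: 09:30-12:00, 16:00-18:00.
Ines ∩ Priya ∩ Sven: 09:30-11:30, 16:00-18:00.
Ines ∩ Priya ∩ Sven ∩ Divya: 09:30-11:30, 16:00-18:00.

09:30-11:30, 16:00-18:00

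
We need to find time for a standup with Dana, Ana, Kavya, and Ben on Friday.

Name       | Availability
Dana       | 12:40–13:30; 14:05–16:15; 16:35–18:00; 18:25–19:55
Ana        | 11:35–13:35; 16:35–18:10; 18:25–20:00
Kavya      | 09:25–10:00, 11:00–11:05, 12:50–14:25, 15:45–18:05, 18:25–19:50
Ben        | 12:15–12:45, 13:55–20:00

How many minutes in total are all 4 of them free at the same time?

Dana ∩ Ana: 12:40-13:30, 16:35-18:00, 18:25-19:55.
Dana ∩ Ana ∩ Kavya: 12:50-13:30, 16:35-18:00, 18:25-19:50.
Dana ∩ Ana ∩ Kavya ∩ Ben: 16:35-18:00, 18:25-19:50.
Summing the common windows: 85 + 85 = 170 minutes.

170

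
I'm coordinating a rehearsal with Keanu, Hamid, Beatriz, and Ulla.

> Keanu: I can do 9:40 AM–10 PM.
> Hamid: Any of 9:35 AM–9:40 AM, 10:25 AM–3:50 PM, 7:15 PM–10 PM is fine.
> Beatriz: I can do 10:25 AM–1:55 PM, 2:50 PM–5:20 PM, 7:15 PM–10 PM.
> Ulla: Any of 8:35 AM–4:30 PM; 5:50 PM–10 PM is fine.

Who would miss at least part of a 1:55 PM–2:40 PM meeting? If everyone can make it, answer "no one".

Keanu: free for 13:55-14:40. Hamid: free for 13:55-14:40. Beatriz: not fully free for 13:55-14:40. Ulla: free for 13:55-14:40.

Beatriz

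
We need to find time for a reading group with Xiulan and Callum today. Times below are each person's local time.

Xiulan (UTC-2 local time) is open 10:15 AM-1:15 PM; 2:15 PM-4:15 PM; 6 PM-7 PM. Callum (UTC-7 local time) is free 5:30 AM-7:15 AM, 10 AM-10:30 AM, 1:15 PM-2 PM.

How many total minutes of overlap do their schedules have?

Xiulan in UTC: 12:15-15:15, 16:15-18:15, 20:00-21:00 (add 2h to convert from UTC-2).
Callum in UTC: 12:30-14:15, 17:00-17:30, 20:15-21:00 (add 7h to convert from UTC-7).
Xiulan ∩ Callum: 12:30-14:15, 17:00-17:30, 20:15-21:00.
Summing the common windows: 105 + 30 + 45 = 180 minutes.

180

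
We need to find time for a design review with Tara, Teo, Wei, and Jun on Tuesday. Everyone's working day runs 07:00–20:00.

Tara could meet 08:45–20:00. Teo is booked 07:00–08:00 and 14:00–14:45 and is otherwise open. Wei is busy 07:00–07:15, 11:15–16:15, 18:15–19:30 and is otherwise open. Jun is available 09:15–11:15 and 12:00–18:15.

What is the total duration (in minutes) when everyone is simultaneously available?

240

Tara free: 08:45-20:00.
Teo free: 08:00-14:00, 14:45-20:00 (invert busy blocks within the working day).
Wei free: 07:15-11:15, 16:15-18:15, 19:30-20:00 (invert busy blocks within the working day).
Jun free: 09:15-11:15, 12:00-18:15.
Tara ∩ Teo: 08:45-14:00, 14:45-20:00.
Tara ∩ Teo ∩ Wei: 08:45-11:15, 16:15-18:15, 19:30-20:00.
Tara ∩ Teo ∩ Wei ∩ Jun: 09:15-11:15, 16:15-18:15.
Those are the intersection windows.
Summing the common windows: 120 + 120 = 240 minutes.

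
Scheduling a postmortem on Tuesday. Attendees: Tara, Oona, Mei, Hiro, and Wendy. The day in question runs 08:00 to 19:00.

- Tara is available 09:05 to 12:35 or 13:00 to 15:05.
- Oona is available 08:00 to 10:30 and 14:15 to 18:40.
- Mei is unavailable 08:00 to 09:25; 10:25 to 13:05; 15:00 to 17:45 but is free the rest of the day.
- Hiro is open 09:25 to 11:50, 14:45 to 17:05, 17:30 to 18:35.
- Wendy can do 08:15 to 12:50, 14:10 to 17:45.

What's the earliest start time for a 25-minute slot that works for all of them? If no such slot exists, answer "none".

09:25

Tara free: 09:05-12:35, 13:00-15:05.
Oona free: 08:00-10:30, 14:15-18:40.
Mei free: 09:25-10:25, 13:05-15:00, 17:45-19:00 (invert busy blocks within the working day).
Hiro free: 09:25-11:50, 14:45-17:05, 17:30-18:35.
Wendy free: 08:15-12:50, 14:10-17:45.
Tara ∩ Oona: 09:05-10:30, 14:15-15:05.
Tara ∩ Oona ∩ Mei: 09:25-10:25, 14:15-15:00.
Tara ∩ Oona ∩ Mei ∩ Hiro: 09:25-10:25, 14:45-15:00.
Tara ∩ Oona ∩ Mei ∩ Hiro ∩ Wendy: 09:25-10:25, 14:45-15:00.
The first common window of at least 25 minutes is 09:25-10:25, so the earliest start is 09:25.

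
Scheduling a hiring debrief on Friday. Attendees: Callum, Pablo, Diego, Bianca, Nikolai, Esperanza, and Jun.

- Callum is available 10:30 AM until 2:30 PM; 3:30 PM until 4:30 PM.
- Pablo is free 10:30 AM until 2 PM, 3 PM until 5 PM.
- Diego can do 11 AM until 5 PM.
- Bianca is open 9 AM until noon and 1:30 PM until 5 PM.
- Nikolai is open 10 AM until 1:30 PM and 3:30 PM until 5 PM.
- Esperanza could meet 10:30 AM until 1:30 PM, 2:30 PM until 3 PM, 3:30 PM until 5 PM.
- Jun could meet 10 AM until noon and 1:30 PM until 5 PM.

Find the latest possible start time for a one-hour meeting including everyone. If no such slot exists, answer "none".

Callum ∩ Pablo: 10:30-14:00, 15:30-16:30.
Callum ∩ Pablo ∩ Diego: 11:00-14:00, 15:30-16:30.
Callum ∩ Pablo ∩ Diego ∩ Bianca: 11:00-12:00, 13:30-14:00, 15:30-16:30.
Callum ∩ Pablo ∩ Diego ∩ Bianca ∩ Nikolai: 11:00-12:00, 15:30-16:30.
Callum ∩ Pablo ∩ Diego ∩ Bianca ∩ Nikolai ∩ Esperanza: 11:00-12:00, 15:30-16:30.
Callum ∩ Pablo ∩ Diego ∩ Bianca ∩ Nikolai ∩ Esperanza ∩ Jun: 11:00-12:00, 15:30-16:30.
The last common window of at least 60 minutes is 15:30-16:30; a 60-minute meeting can start as late as 15:30 and still end by 16:30.

15:30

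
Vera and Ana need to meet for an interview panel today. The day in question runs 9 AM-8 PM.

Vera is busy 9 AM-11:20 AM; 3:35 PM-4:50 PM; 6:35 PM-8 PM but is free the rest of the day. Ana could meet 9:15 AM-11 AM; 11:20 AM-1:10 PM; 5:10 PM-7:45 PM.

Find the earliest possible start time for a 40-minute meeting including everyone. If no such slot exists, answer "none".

Vera free: 11:20-15:35, 16:50-18:35 (invert busy blocks within the working day).
Ana free: 09:15-11:00, 11:20-13:10, 17:10-19:45.
Vera ∩ Ana: 11:20-13:10, 17:10-18:35.
The first common window of at least 40 minutes is 11:20-13:10, so the earliest start is 11:20.

11:20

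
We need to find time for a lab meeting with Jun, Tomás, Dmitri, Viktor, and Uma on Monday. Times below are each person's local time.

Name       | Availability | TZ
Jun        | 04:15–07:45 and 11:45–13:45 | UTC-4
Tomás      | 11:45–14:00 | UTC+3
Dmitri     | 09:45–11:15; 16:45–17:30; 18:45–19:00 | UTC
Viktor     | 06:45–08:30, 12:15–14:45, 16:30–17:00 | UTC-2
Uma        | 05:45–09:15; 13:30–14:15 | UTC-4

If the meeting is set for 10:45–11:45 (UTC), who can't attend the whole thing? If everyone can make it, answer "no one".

Dmitri, Tomás, Viktor

Jun in UTC: 08:15-11:45, 15:45-17:45 (add 4h to convert from UTC-4).
Tomás in UTC: 08:45-11:00 (subtract 3h to convert from UTC+3).
Dmitri in UTC: 09:45-11:15, 16:45-17:30, 18:45-19:00.
Viktor in UTC: 08:45-10:30, 14:15-16:45, 18:30-19:00 (add 2h to convert from UTC-2).
Uma in UTC: 09:45-13:15, 17:30-18:15 (add 4h to convert from UTC-4).
Jun: free for 10:45-11:45. Tomás: not fully free for 10:45-11:45. Dmitri: not fully free for 10:45-11:45. Viktor: not fully free for 10:45-11:45. Uma: free for 10:45-11:45.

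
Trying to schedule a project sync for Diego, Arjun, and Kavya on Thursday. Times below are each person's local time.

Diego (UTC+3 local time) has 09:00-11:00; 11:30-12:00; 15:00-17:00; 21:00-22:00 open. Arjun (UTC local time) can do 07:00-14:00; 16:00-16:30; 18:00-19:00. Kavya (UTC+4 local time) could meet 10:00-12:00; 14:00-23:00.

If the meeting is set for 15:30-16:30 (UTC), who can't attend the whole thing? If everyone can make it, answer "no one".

Diego in UTC: 06:00-08:00, 08:30-09:00, 12:00-14:00, 18:00-19:00 (subtract 3h to convert from UTC+3).
Arjun in UTC: 07:00-14:00, 16:00-16:30, 18:00-19:00.
Kavya in UTC: 06:00-08:00, 10:00-19:00 (subtract 4h to convert from UTC+4).
Diego: not fully free for 15:30-16:30. Arjun: not fully free for 15:30-16:30. Kavya: free for 15:30-16:30.

Arjun, Diego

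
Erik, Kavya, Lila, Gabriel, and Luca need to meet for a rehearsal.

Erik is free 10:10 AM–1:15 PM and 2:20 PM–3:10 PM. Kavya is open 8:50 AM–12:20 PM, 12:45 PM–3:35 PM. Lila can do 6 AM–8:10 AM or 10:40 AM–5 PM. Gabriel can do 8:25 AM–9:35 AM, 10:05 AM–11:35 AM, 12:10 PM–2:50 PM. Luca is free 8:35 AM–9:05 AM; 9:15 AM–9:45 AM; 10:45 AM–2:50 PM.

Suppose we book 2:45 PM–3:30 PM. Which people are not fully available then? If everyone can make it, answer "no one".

Erik: not fully free for 14:45-15:30. Kavya: free for 14:45-15:30. Lila: free for 14:45-15:30. Gabriel: not fully free for 14:45-15:30. Luca: not fully free for 14:45-15:30.

Erik, Gabriel, Luca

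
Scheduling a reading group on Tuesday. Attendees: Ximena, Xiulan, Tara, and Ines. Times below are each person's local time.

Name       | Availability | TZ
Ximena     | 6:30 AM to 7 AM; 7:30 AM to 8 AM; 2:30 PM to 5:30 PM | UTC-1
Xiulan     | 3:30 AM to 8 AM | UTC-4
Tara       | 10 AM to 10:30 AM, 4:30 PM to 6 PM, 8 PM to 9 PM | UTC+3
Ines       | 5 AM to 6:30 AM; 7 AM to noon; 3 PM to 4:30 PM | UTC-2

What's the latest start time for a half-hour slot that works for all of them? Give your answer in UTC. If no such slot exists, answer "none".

none

Ximena in UTC: 07:30-08:00, 08:30-09:00, 15:30-18:30 (add 1h to convert from UTC-1).
Xiulan in UTC: 07:30-12:00 (add 4h to convert from UTC-4).
Tara in UTC: 07:00-07:30, 13:30-15:00, 17:00-18:00 (subtract 3h to convert from UTC+3).
Ines in UTC: 07:00-08:30, 09:00-14:00, 17:00-18:30 (add 2h to convert from UTC-2).
Ximena ∩ Xiulan: 07:30-08:00, 08:30-09:00.
Ximena ∩ Xiulan ∩ Tara: ∅.
Ximena ∩ Xiulan ∩ Tara ∩ Ines: ∅.
There is no time when everyone is free.
No common window is at least 30 minutes long.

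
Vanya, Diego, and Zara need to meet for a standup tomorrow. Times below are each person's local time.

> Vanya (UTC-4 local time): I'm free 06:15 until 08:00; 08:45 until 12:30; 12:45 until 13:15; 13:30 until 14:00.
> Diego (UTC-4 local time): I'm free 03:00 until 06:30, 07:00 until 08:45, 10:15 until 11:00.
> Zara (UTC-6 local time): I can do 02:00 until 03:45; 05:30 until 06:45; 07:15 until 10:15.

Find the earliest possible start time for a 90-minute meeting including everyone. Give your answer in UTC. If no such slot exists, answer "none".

none

Vanya in UTC: 10:15-12:00, 12:45-16:30, 16:45-17:15, 17:30-18:00 (add 4h to convert from UTC-4).
Diego in UTC: 07:00-10:30, 11:00-12:45, 14:15-15:00 (add 4h to convert from UTC-4).
Zara in UTC: 08:00-09:45, 11:30-12:45, 13:15-16:15 (add 6h to convert from UTC-6).
Vanya ∩ Diego: 10:15-10:30, 11:00-12:00, 14:15-15:00.
Vanya ∩ Diego ∩ Zara: 11:30-12:00, 14:15-15:00.
Those are the intersection windows.
No common window is at least 90 minutes long.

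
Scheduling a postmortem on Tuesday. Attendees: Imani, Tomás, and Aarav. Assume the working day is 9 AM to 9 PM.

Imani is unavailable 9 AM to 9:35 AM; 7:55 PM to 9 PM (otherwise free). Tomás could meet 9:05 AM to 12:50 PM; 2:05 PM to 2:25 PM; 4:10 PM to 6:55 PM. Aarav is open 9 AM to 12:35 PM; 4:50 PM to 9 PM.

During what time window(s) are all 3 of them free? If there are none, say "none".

Imani free: 09:35-19:55 (invert busy blocks within the working day).
Tomás free: 09:05-12:50, 14:05-14:25, 16:10-18:55.
Aarav free: 09:00-12:35, 16:50-21:00.
Imani ∩ Tomás: 09:35-12:50, 14:05-14:25, 16:10-18:55.
Imani ∩ Tomás ∩ Aarav: 09:35-12:35, 16:50-18:55.

09:35-12:35, 16:50-18:55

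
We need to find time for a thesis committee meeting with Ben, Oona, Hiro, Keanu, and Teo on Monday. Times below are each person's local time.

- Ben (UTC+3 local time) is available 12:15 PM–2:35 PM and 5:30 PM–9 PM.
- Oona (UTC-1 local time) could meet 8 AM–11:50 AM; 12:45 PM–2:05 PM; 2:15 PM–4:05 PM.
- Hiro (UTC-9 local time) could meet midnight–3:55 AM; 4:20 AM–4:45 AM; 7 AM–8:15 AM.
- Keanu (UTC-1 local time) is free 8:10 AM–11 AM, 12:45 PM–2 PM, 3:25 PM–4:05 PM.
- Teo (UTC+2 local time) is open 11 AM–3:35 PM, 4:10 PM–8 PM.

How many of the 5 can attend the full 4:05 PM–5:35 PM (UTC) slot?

2

Ben in UTC: 09:15-11:35, 14:30-18:00 (subtract 3h to convert from UTC+3).
Oona in UTC: 09:00-12:50, 13:45-15:05, 15:15-17:05 (add 1h to convert from UTC-1).
Hiro in UTC: 09:00-12:55, 13:20-13:45, 16:00-17:15 (add 9h to convert from UTC-9).
Keanu in UTC: 09:10-12:00, 13:45-15:00, 16:25-17:05 (add 1h to convert from UTC-1).
Teo in UTC: 09:00-13:35, 14:10-18:00 (subtract 2h to convert from UTC+2).
Ben and Teo can make the full 16:05-17:35 slot — that's 2.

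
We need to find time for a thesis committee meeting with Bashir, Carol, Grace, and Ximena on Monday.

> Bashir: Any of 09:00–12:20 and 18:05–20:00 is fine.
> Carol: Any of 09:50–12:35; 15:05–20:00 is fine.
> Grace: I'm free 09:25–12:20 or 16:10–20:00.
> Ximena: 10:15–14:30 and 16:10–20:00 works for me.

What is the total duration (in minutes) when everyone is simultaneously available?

240

Bashir ∩ Carol: 09:50-12:20, 18:05-20:00.
Bashir ∩ Carol ∩ Grace: 09:50-12:20, 18:05-20:00.
Bashir ∩ Carol ∩ Grace ∩ Ximena: 10:15-12:20, 18:05-20:00.
Summing the common windows: 125 + 115 = 240 minutes.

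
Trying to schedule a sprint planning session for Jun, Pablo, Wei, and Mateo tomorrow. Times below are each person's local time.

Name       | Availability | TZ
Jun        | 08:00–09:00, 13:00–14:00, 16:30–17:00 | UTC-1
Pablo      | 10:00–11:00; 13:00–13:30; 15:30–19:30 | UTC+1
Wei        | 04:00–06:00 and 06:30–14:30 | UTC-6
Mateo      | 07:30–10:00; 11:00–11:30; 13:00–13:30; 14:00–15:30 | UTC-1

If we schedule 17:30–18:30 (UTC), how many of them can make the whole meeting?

Jun in UTC: 09:00-10:00, 14:00-15:00, 17:30-18:00 (add 1h to convert from UTC-1).
Pablo in UTC: 09:00-10:00, 12:00-12:30, 14:30-18:30 (subtract 1h to convert from UTC+1).
Wei in UTC: 10:00-12:00, 12:30-20:30 (add 6h to convert from UTC-6).
Mateo in UTC: 08:30-11:00, 12:00-12:30, 14:00-14:30, 15:00-16:30 (add 1h to convert from UTC-1).
Pablo and Wei can make the full 17:30-18:30 slot — that's 2.

2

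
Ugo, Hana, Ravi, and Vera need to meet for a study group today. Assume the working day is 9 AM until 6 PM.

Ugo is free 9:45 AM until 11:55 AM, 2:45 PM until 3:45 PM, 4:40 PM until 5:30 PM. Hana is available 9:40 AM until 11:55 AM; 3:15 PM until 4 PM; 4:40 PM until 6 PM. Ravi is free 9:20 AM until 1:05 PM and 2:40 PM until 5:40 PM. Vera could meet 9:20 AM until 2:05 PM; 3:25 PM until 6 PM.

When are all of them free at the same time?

Ugo ∩ Hana: 09:45-11:55, 15:15-15:45, 16:40-17:30.
Ugo ∩ Hana ∩ Ravi: 09:45-11:55, 15:15-15:45, 16:40-17:30.
Ugo ∩ Hana ∩ Ravi ∩ Vera: 09:45-11:55, 15:25-15:45, 16:40-17:30.

09:45-11:55, 15:25-15:45, 16:40-17:30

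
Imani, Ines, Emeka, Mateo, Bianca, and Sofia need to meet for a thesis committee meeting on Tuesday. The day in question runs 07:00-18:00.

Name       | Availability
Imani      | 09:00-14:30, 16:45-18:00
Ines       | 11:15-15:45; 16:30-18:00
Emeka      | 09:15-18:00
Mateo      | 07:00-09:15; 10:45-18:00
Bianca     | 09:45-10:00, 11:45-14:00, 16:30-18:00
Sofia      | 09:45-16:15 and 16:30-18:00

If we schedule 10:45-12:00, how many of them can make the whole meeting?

4

Imani, Emeka, Mateo, and Sofia can make the full 10:45-12:00 slot — that's 4.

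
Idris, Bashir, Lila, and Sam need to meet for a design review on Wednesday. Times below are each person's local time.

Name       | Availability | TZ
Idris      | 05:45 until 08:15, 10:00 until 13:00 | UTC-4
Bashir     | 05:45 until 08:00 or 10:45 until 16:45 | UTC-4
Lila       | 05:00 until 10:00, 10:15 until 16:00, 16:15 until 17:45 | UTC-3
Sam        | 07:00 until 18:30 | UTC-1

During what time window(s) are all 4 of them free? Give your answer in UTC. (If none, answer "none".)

Idris in UTC: 09:45-12:15, 14:00-17:00 (add 4h to convert from UTC-4).
Bashir in UTC: 09:45-12:00, 14:45-20:45 (add 4h to convert from UTC-4).
Lila in UTC: 08:00-13:00, 13:15-19:00, 19:15-20:45 (add 3h to convert from UTC-3).
Sam in UTC: 08:00-19:30 (add 1h to convert from UTC-1).
Idris ∩ Bashir: 09:45-12:00, 14:45-17:00.
Idris ∩ Bashir ∩ Lila: 09:45-12:00, 14:45-17:00.
Idris ∩ Bashir ∩ Lila ∩ Sam: 09:45-12:00, 14:45-17:00.
Those are the intersection windows.

09:45-12:00, 14:45-17:00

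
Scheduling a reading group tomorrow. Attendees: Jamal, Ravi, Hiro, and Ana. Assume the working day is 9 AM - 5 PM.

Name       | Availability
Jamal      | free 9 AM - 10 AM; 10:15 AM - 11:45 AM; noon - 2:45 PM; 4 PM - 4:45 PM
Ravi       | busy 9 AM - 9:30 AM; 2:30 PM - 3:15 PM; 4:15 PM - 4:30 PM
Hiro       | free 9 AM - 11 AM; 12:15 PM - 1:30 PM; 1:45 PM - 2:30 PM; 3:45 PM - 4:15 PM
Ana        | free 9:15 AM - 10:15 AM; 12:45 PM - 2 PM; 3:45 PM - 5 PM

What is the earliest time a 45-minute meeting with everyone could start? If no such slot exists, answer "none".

12:45

Jamal free: 09:00-10:00, 10:15-11:45, 12:00-14:45, 16:00-16:45.
Ravi free: 09:30-14:30, 15:15-16:15, 16:30-17:00 (invert busy blocks within the working day).
Hiro free: 09:00-11:00, 12:15-13:30, 13:45-14:30, 15:45-16:15.
Ana free: 09:15-10:15, 12:45-14:00, 15:45-17:00.
Jamal ∩ Ravi: 09:30-10:00, 10:15-11:45, 12:00-14:30, 16:00-16:15, 16:30-16:45.
Jamal ∩ Ravi ∩ Hiro: 09:30-10:00, 10:15-11:00, 12:15-13:30, 13:45-14:30, 16:00-16:15.
Jamal ∩ Ravi ∩ Hiro ∩ Ana: 09:30-10:00, 12:45-13:30, 13:45-14:00, 16:00-16:15.
The first common window of at least 45 minutes is 12:45-13:30, so the earliest start is 12:45.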